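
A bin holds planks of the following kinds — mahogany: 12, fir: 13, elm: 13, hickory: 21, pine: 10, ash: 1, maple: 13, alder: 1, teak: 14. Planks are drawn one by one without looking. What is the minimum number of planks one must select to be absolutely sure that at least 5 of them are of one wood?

31

Put each drawn plank into a box by wood. The largest draw with every box below 5 takes min(count, 4) from each wood; woods with fewer than 4 contribute all they have.
Σ min(cᵢ, 4) = 4 + 4 + 4 + 4 + 4 + 1 + 4 + 1 + 4 = 30.
Draw number 30 + 1 = 31 must push one box to 5.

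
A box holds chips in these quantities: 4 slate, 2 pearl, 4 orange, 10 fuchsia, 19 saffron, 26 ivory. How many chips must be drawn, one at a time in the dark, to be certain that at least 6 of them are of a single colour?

An adversary could hand out at most 5 chips per colour (slate, pearl, orange run out sooner): 4 + 2 + 4 + 5 + 5 + 5 = 25 chips and still no colour has 6.
One more chip lands in a colour already at 5, so 26 draws are enough and 25 are not.

26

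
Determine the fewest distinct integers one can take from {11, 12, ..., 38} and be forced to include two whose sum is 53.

17

Two chosen integers sum to 53 exactly when both halves of some pair {x, 53−x} with 15 ≤ x ≤ 53−x ≤ 38 are chosen — 12 such pairs.
The remaining 4 elements (those with no distinct partner in range) can never complete a 53-sum, so the worst case takes all of them and one from each pair: 4 + 12 = 16.
The 17th integer has to be the second member of some pair, so 16 + 1 = 17.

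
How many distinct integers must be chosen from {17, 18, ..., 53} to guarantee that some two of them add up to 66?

Group the elements by complementary pair {x, 66−x}: {17,49}, {18,48}, {19,47}, …, giving 16 two-element pairs, the single value 33 (it cannot pair with itself since the integers are distinct), and 4 integers whose partner 66−x falls outside [17,53].
By pigeonhole, treating each of those 21 groups as a pigeonhole, one can pick one integer per group — 21 integers — with no two summing to 66.
The 22nd integer lands in an occupied pair, forcing a sum of 66.

22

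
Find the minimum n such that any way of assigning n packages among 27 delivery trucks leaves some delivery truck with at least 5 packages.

109

With 108 packages one could put exactly 4 in each of the 27 delivery trucks, and no delivery truck would reach 5.
One more package must land in a delivery truck that already has 4, giving it 5.
So 27 × 4 + 1 = 109 packages are required.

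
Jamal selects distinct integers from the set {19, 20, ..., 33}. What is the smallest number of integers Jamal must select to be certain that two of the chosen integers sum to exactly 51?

9

Group the elements by complementary pair {x, 51−x}: {19,32}, {20,31}, {21,30}, …, giving 7 two-element pairs and 1 integer whose partner 51−x falls outside [19,33].
Treating each of those 8 groups as a pigeonhole, one can pick one integer per group — 8 integers — with no two summing to 51.
The 9th integer lands in an occupied pair, forcing a sum of 51.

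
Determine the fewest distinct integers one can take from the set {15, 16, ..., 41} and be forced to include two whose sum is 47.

19

Two chosen integers sum to 47 exactly when both halves of some pair {x, 47−x} with 15 ≤ x ≤ 47−x ≤ 32 are chosen — 9 such pairs.
The remaining 9 elements (those with no distinct partner in range) can never complete a 47-sum, so the worst case takes all of them and one from each pair: 9 + 9 = 18.
Pigeonhole: the 19th integer has to be the second member of some pair, so 18 + 1 = 19.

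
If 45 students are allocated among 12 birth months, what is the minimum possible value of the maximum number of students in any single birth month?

4

The 12 birth months are the holes and the 45 students are the pigeons.
If every birth month held at most 3 students, the total would be at most 12 × 3 = 36, which is less than 45.
So some birth month holds at least ⌈45/12⌉ = 4 students.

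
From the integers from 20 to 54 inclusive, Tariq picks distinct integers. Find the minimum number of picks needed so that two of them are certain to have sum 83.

23

A set avoiding the sum 83 can contain at most one of each pair {x, 83−x}, plus the 9 elements whose complement lies outside the range.
The integers 20, …, 41 (22 of them) are such a set: any two sum to at least 20+21 = 41 and at most 40+41 = 81 < 83.
Any 23rd integer completes one of the 13 pairs, so 23 choices force a sum of 83.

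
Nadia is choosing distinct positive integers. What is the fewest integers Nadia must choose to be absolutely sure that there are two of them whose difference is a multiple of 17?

18

Integers whose pairwise differences are multiples of 17 are exactly those sharing a remainder mod 17. The 17 residue classes mod 17 are the pigeonholes.
With 17 integers one could put 1 in each residue class and have no class reach 2.
The 18th integer pushes some class to 2, so 17·1 + 1 = 18.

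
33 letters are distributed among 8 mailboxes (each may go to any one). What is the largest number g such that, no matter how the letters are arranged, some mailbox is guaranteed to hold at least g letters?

The 8 mailboxes are the holes and the 33 letters are the pigeons.
If every mailbox held at most 4 letters, the total would be at most 8 × 4 = 32, which is less than 33.
So some mailbox holds at least ⌈33/8⌉ = 5 letters.

5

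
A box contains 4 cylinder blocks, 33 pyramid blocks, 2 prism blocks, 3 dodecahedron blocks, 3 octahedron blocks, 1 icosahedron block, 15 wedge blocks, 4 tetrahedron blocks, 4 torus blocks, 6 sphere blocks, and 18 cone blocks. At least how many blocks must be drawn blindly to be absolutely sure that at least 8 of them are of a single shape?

49

Put each drawn block into a box by shape. The largest draw with every box below 8 takes min(count, 7) from each shape; shapes with fewer than 7 contribute all they have.
Σ min(cᵢ, 7) = 4 + 7 + 2 + 3 + 3 + 1 + 7 + 4 + 4 + 6 + 7 = 48.
Draw number 48 + 1 = 49 must push one box to 8.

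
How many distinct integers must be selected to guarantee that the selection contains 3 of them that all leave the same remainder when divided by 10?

By pigeonhole, the 10 residue classes mod 10 are the pigeonholes.
With 20 integers one could put 2 in each residue class and have no class reach 3.
The 21st integer pushes some class to 3, so 10·2 + 1 = 21.

21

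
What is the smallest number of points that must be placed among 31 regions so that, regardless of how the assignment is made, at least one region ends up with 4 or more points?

94

With 93 points one could put exactly 3 in each of the 31 regions, and no region would reach 4.
One more point must land in a region that already has 3, giving it 4.
So 31 × 3 + 1 = 94 points are required.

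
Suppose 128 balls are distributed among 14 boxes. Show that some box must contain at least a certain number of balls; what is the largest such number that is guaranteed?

By the pigeonhole principle, the 14 boxes are the holes and the 128 balls are the pigeons.
If every box held at most 9 balls, the total would be at most 14 × 9 = 126, which is less than 128.
So some box holds at least ⌈128/14⌉ = 10 balls.

10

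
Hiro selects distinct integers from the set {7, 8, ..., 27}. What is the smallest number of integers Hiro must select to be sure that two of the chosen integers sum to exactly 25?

Two chosen integers sum to 25 exactly when both halves of some pair {x, 25−x} with 7 ≤ x ≤ 25−x ≤ 18 are chosen — 6 such pairs.
The remaining 9 elements (those with no distinct partner in range) can never complete a 25-sum, so the worst case takes all of them and one from each pair: 9 + 6 = 15.
Pigeonhole: the 16th integer has to be the second member of some pair, so 15 + 1 = 16.

16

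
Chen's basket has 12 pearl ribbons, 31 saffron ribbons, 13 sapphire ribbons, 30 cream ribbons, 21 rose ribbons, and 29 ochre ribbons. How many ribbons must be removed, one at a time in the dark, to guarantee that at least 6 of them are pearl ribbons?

In the worst case for collecting pearl ribbons, every non-pearl ribbon comes out first.
There are 31 + 13 + 30 + 21 + 29 = 124 non-pearl ribbons altogether.
After those, each further ribbon must be pearl, so 124 + 6 = 130 draws guarantee 6 pearl ribbons.

130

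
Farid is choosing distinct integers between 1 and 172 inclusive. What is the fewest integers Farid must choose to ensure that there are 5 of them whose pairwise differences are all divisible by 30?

Integers whose pairwise differences are multiples of 30 are exactly those sharing a remainder mod 30. The 30 residue classes mod 30 are the pigeonholes.
With 120 integers one could put 4 in each residue class and have no class reach 5.
The 121st integer pushes some class to 5, so 30·4 + 1 = 121.

121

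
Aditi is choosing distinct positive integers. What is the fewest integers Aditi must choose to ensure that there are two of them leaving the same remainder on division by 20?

The 20 residue classes mod 20 are the pigeonholes.
With 20 integers one could put 1 in each residue class and have no class reach 2.
The 21st integer pushes some class to 2, so 20·1 + 1 = 21.

21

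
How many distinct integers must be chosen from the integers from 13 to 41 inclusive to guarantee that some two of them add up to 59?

18

Two chosen integers sum to 59 exactly when both halves of some pair {x, 59−x} with 18 ≤ x ≤ 59−x ≤ 41 are chosen — 12 such pairs.
The remaining 5 elements (those with no distinct partner in range) can never complete a 59-sum, so the worst case takes all of them and one from each pair: 5 + 12 = 17.
The 18th integer has to be the second member of some pair, so 17 + 1 = 18.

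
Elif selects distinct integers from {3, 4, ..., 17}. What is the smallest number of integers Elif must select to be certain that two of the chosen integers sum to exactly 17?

A set avoiding the sum 17 can contain at most one of each pair {x, 17−x}, plus the 3 elements whose complement lies outside the range.
The integers 9, …, 17 (9 of them) are such a set: any two sum to at least 9+10 = 19 > 17.
Pigeonhole: any 10th integer completes one of the 6 pairs, so 10 choices force a sum of 17.

10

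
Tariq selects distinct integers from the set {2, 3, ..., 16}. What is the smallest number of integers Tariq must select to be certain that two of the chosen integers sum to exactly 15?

10

A set avoiding the sum 15 can contain at most one of each pair {x, 15−x}, plus the 3 elements whose complement lies outside the range.
The integers 8, …, 16 (9 of them) are such a set: any two sum to at least 8+9 = 17 > 15.
Any 10th integer completes one of the 6 pairs, so 10 choices force a sum of 15.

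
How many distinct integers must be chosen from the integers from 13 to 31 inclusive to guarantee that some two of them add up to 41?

A set avoiding the sum 41 can contain at most one of each pair {x, 41−x}, plus the 3 elements whose complement lies outside the range.
The integers 21, …, 31 (11 of them) are such a set: any two sum to at least 21+22 = 43 > 41.
Any 12th integer completes one of the 8 pairs, so 12 choices force a sum of 41.

12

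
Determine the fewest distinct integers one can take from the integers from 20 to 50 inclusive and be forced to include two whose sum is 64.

20

Group the elements by complementary pair {x, 64−x}: {20,44}, {21,43}, {22,42}, …, giving 12 two-element pairs, the single value 32 (it cannot pair with itself since the integers are distinct), and 6 integers whose partner 64−x falls outside [20,50].
By pigeonhole, treating each of those 19 groups as a pigeonhole, one can pick one integer per group — 19 integers — with no two summing to 64.
The 20th integer lands in an occupied pair, forcing a sum of 64.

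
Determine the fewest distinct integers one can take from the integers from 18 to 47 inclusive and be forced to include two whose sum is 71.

19

Two chosen integers sum to 71 exactly when both halves of some pair {x, 71−x} with 24 ≤ x ≤ 71−x ≤ 47 are chosen — 12 such pairs.
The remaining 6 elements (those with no distinct partner in range) can never complete a 71-sum, so the worst case takes all of them and one from each pair: 6 + 12 = 18.
By pigeonhole, the 19th integer has to be the second member of some pair, so 18 + 1 = 19.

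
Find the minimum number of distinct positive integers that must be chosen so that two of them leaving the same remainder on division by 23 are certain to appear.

By the pigeonhole principle, the 23 residue classes mod 23 are the pigeonholes.
With 23 integers one could put 1 in each residue class and have no class reach 2.
The 24th integer pushes some class to 2, so 23·1 + 1 = 24.

24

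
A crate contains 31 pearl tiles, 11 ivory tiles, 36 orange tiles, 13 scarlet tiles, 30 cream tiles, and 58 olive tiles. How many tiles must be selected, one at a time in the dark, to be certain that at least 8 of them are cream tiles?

157

In the worst case for collecting cream tiles, every non-cream tile comes out first.
There are 31 + 11 + 36 + 13 + 58 = 149 non-cream tiles altogether.
After those, each further tile must be cream, so 149 + 8 = 157 draws guarantee 8 cream tiles.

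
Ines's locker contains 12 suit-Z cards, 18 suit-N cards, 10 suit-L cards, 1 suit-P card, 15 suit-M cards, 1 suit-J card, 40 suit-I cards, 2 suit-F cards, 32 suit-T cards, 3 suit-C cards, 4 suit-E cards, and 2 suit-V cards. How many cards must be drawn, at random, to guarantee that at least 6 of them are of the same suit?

44

Pigeonhole: the 12 suits are the holes; the cards drawn are the pigeons.
To avoid 6 of any one suit, the worst case takes at most 5 of each suit, or every card of a suit that has fewer than 5.
That gives 5 + 5 + 5 + 1 + 5 + 1 + 5 + 2 + 5 + 3 + 4 + 2 = 43 cards with no suit reaching 6.
The next card forces some suit to 6, so 43 + 1 = 44.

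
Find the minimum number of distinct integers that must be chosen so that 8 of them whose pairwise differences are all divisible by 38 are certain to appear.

267

Integers whose pairwise differences are multiples of 38 are exactly those sharing a remainder mod 38. Pigeonhole: the 38 residue classes mod 38 are the pigeonholes.
With 266 integers one could put 7 in each residue class and have no class reach 8.
The 267th integer pushes some class to 8, so 38·7 + 1 = 267.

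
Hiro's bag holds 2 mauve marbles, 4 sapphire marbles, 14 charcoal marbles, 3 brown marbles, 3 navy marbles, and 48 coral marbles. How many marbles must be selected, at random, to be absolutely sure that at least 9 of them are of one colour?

By pigeonhole, put each drawn marble into a box by colour. The largest draw with every box below 9 takes min(count, 8) from each colour; colours with fewer than 8 contribute all they have.
Σ min(cᵢ, 8) = 2 + 4 + 8 + 3 + 3 + 8 = 28.
Draw number 28 + 1 = 29 must push one box to 9.

29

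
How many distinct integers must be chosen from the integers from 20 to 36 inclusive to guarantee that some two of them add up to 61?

Two chosen integers sum to 61 exactly when both halves of some pair {x, 61−x} with 25 ≤ x ≤ 61−x ≤ 36 are chosen — 6 such pairs.
The remaining 5 elements (those with no distinct partner in range) can never complete a 61-sum, so the worst case takes all of them and one from each pair: 5 + 6 = 11.
By pigeonhole, the 12th integer has to be the second member of some pair, so 11 + 1 = 12.

12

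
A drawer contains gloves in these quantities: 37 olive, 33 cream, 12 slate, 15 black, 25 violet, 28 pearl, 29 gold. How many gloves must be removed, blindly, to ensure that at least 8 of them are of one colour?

50

By pigeonhole, put each drawn glove into a box by colour. The largest draw with every box below 8 takes min(count, 7) from each colour.
Σ min(cᵢ, 7) = 7 + 7 + 7 + 7 + 7 + 7 + 7 = 49.
Draw number 49 + 1 = 50 must push one box to 8.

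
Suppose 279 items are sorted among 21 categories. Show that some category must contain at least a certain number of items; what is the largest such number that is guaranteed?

The 21 categories are the holes and the 279 items are the pigeons.
If every category held at most 13 items, the total would be at most 21 × 13 = 273, which is less than 279.
So some category holds at least ⌈279/21⌉ = 14 items.

14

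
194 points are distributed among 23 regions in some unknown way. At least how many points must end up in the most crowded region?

The 23 regions are the holes and the 194 points are the pigeons.
If every region held at most 8 points, the total would be at most 23 × 8 = 184, which is less than 194.
So some region holds at least ⌈194/23⌉ = 9 points.

9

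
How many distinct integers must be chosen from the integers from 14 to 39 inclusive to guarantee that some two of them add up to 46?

18

Group the elements by complementary pair {x, 46−x}: {14,32}, {15,31}, {16,30}, …, giving 9 two-element pairs, the single value 23 (it cannot pair with itself since the integers are distinct), and 7 integers whose partner 46−x falls outside [14,39].
By pigeonhole, treating each of those 17 groups as a pigeonhole, one can pick one integer per group — 17 integers — with no two summing to 46.
The 18th integer lands in an occupied pair, forcing a sum of 46.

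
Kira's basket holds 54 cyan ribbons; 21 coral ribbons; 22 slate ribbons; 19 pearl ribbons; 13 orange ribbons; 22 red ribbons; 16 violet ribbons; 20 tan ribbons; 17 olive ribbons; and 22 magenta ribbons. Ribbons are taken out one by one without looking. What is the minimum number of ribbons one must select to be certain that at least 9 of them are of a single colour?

81

An adversary could hand out at most 8 ribbons per colour: 8 + 8 + 8 + 8 + 8 + 8 + 8 + 8 + 8 + 8 = 80 ribbons and still no colour has 9.
One more ribbon lands in a colour already at 8, so 81 draws are enough and 80 are not.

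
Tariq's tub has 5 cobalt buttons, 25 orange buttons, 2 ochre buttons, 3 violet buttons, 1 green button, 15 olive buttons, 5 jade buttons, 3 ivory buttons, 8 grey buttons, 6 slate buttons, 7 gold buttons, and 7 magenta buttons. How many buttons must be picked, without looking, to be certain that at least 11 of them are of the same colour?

68

The 12 colours are the holes; the buttons drawn are the pigeons.
To avoid 11 of any one colour, the worst case takes at most 10 of each colour, or every button of a colour that has fewer than 10.
That gives 5 + 10 + 2 + 3 + 1 + 10 + 5 + 3 + 8 + 6 + 7 + 7 = 67 buttons with no colour reaching 11.
The next button forces some colour to 11, so 67 + 1 = 68.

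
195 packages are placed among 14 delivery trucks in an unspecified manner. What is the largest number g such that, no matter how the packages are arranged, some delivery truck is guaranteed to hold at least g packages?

14

By the pigeonhole principle, the 14 delivery trucks are the holes and the 195 packages are the pigeons.
If every delivery truck held at most 13 packages, the total would be at most 14 × 13 = 182, which is less than 195.
So some delivery truck holds at least ⌈195/14⌉ = 14 packages.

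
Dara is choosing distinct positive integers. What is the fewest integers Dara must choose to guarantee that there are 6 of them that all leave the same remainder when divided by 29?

By pigeonhole, the 29 residue classes mod 29 are the pigeonholes.
With 145 integers one could put 5 in each residue class and have no class reach 6.
The 146th integer pushes some class to 6, so 29·5 + 1 = 146.

146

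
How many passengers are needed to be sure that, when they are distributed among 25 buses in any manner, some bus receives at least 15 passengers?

With 350 passengers one could put exactly 14 in each of the 25 buses, and no bus would reach 15.
Pigeonhole: one more passenger must land in a bus that already has 14, giving it 15.
So 25 × 14 + 1 = 351 passengers are required.

351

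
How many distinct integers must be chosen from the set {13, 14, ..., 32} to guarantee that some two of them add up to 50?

A set avoiding the sum 50 can contain at most one of each pair {x, 50−x}, plus the 6 elements whose complement lies outside the range or equal to its own complement.
The integers 13, …, 25 (13 of them) are such a set: any two sum to at least 13+14 = 27 and at most 24+25 = 49 < 50.
Any 14th integer completes one of the 7 pairs, so 14 choices force a sum of 50.

14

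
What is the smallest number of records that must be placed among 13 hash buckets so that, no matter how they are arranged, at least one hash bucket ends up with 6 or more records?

66

With 65 records one could put exactly 5 in each of the 13 hash buckets, and no hash bucket would reach 6.
One more record must land in a hash bucket that already has 5, giving it 6.
So 13 × 5 + 1 = 66 records are required.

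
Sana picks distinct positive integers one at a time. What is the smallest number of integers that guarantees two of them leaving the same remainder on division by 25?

The 25 residue classes mod 25 are the pigeonholes.
With 25 integers one could put 1 in each residue class and have no class reach 2.
The 26th integer pushes some class to 2, so 25·1 + 1 = 26.

26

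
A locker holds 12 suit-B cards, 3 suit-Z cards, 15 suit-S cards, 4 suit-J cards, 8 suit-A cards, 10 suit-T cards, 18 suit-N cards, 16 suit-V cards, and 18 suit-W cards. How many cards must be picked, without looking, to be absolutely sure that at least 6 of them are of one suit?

Put each drawn card into a box by suit. The largest draw with every box below 6 takes min(count, 5) from each suit; suits with fewer than 5 contribute all they have.
Σ min(cᵢ, 5) = 5 + 3 + 5 + 4 + 5 + 5 + 5 + 5 + 5 = 42.
Draw number 42 + 1 = 43 must push one box to 6.

43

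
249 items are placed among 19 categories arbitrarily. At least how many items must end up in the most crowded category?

14

Pigeonhole: the 19 categories are the holes and the 249 items are the pigeons.
If every category held at most 13 items, the total would be at most 19 × 13 = 247, which is less than 249.
So some category holds at least ⌈249/19⌉ = 14 items.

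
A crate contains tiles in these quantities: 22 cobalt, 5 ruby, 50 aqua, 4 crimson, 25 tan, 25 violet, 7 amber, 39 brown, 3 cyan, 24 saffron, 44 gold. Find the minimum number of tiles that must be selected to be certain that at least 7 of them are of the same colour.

61

Put each drawn tile into a box by colour. The largest draw with every box below 7 takes min(count, 6) from each colour; colours with fewer than 6 contribute all they have.
Σ min(cᵢ, 6) = 6 + 5 + 6 + 4 + 6 + 6 + 6 + 6 + 3 + 6 + 6 = 60.
Draw number 60 + 1 = 61 must push one box to 7.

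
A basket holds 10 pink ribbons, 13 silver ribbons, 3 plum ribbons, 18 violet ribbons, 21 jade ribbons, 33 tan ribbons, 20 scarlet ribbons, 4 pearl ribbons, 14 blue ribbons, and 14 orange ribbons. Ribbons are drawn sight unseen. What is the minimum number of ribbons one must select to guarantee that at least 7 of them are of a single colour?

By pigeonhole, put each drawn ribbon into a box by colour. The largest draw with every box below 7 takes min(count, 6) from each colour; colours with fewer than 6 contribute all they have.
Σ min(cᵢ, 6) = 6 + 6 + 3 + 6 + 6 + 6 + 6 + 4 + 6 + 6 = 55.
Draw number 55 + 1 = 56 must push one box to 7.

56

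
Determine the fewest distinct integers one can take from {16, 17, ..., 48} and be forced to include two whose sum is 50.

25

Group the elements by complementary pair {x, 50−x}: {16,34}, {17,33}, {18,32}, …, giving 9 two-element pairs; the single value 25 (it cannot pair with itself since the integers are distinct); and 14 integers whose partner 50−x falls outside [16,48].
Pigeonhole: treating each of those 24 groups as a pigeonhole, one can pick one integer per group — 24 integers — with no two summing to 50.
The 25th integer lands in an occupied pair, forcing a sum of 50.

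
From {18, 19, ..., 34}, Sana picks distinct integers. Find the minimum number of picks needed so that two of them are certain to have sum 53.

10

Group the elements by complementary pair {x, 53−x}: {19,34}, {20,33}, {21,32}, …, giving 8 two-element pairs and 1 integer whose partner 53−x falls outside [18,34].
By the pigeonhole principle, treating each of those 9 groups as a pigeonhole, one can pick one integer per group — 9 integers — with no two summing to 53.
The 10th integer lands in an occupied pair, forcing a sum of 53.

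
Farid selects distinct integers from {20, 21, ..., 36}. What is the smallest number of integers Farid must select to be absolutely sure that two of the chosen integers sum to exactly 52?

12

A set avoiding the sum 52 can contain at most one of each pair {x, 52−x}, plus the 5 elements whose complement lies outside the range or equal to its own complement.
The integers 26, …, 36 (11 of them) are such a set: any two sum to at least 26+27 = 53 > 52.
Any 12th integer completes one of the 6 pairs, so 12 choices force a sum of 52.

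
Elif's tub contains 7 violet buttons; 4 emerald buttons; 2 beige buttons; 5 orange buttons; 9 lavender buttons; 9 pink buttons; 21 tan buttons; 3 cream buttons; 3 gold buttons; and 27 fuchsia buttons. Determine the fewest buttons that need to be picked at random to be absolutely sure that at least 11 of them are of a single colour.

An adversary could hand out at most 10 buttons per colour (8 colours run out sooner): 7 + 4 + 2 + 5 + 9 + 9 + 10 + 3 + 3 + 10 = 62 buttons and still no colour has 11.
One more button lands in a colour already at 10, so 63 draws are enough and 62 are not.

63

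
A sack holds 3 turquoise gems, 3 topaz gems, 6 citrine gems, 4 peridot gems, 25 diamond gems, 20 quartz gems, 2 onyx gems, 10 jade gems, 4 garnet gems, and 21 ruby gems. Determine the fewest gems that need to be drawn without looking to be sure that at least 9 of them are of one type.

55

An adversary could hand out at most 8 gems per type (6 types run out sooner): 3 + 3 + 6 + 4 + 8 + 8 + 2 + 8 + 4 + 8 = 54 gems and still no type has 9.
By pigeonhole, one more gem lands in a type already at 8, so 55 draws are enough and 54 are not.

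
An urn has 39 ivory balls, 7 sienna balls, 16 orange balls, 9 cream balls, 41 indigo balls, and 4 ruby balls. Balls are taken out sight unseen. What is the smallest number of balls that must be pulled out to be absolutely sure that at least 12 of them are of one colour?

An adversary could hand out at most 11 balls per colour (sienna, cream, ruby run out sooner): 11 + 7 + 11 + 9 + 11 + 4 = 53 balls and still no colour has 12.
Pigeonhole: one more ball lands in a colour already at 11, so 54 draws are enough and 53 are not.

54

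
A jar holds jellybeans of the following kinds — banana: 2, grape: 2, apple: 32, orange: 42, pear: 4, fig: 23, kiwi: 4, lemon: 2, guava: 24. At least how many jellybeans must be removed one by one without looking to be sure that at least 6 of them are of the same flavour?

An adversary could hand out at most 5 jellybeans per flavour (5 flavours run out sooner): 2 + 2 + 5 + 5 + 4 + 5 + 4 + 2 + 5 = 34 jellybeans and still no flavour has 6.
By pigeonhole, one more jellybean lands in a flavour already at 5, so 35 draws are enough and 34 are not.

35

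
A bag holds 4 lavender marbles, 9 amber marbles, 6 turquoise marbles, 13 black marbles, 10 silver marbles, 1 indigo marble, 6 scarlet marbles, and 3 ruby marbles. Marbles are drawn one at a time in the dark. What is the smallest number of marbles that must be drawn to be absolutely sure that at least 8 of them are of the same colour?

By pigeonhole, put each drawn marble into a box by colour. The largest draw with every box below 8 takes min(count, 7) from each colour; colours with fewer than 7 contribute all they have.
Σ min(cᵢ, 7) = 4 + 7 + 6 + 7 + 7 + 1 + 6 + 3 = 41.
Draw number 41 + 1 = 42 must push one box to 8.

42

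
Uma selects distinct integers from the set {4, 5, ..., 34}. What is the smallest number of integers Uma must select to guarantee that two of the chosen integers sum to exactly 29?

Group the elements by complementary pair {x, 29−x}: {4,25}, {5,24}, {6,23}, …, giving 11 two-element pairs and 9 integers whose partner 29−x falls outside [4,34].
Treating each of those 20 groups as a pigeonhole, one can pick one integer per group — 20 integers — with no two summing to 29.
The 21st integer lands in an occupied pair, forcing a sum of 29.

21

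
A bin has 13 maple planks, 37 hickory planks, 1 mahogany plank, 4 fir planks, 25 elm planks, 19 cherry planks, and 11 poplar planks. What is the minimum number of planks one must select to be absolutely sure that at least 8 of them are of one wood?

41

An adversary could hand out at most 7 planks per wood (mahogany, fir run out sooner): 7 + 7 + 1 + 4 + 7 + 7 + 7 = 40 planks and still no wood has 8.
One more plank lands in a wood already at 7, so 41 draws are enough and 40 are not.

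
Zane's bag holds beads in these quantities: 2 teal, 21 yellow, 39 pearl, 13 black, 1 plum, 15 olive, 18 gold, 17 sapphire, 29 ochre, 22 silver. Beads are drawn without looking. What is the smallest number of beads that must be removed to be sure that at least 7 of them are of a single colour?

52

Pigeonhole: the 10 colours are the holes; the beads drawn are the pigeons.
To avoid 7 of any one colour, the worst case takes at most 6 of each colour, or every bead of a colour that has fewer than 6.
That gives 2 + 6 + 6 + 6 + 1 + 6 + 6 + 6 + 6 + 6 = 51 beads with no colour reaching 7.
The next bead forces some colour to 7, so 51 + 1 = 52.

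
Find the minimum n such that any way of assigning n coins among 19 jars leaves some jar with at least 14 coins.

With 247 coins one could put exactly 13 in each of the 19 jars, and no jar would reach 14.
Pigeonhole: one more coin must land in a jar that already has 13, giving it 14.
So 19 × 13 + 1 = 248 coins are required.

248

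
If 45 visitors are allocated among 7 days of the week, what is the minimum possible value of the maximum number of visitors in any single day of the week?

By pigeonhole, the 7 days of the week are the holes and the 45 visitors are the pigeons.
If every day of the week held at most 6 visitors, the total would be at most 7 × 6 = 42, which is less than 45.
So some day of the week holds at least ⌈45/7⌉ = 7 visitors.

7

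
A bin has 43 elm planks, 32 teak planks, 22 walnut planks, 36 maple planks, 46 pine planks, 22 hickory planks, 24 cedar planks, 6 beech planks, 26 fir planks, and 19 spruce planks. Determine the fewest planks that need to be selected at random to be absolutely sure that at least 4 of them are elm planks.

In the worst case for collecting elm planks, every non-elm plank comes out first.
There are 32 + 22 + 36 + 46 + 22 + 24 + 6 + 26 + 19 = 233 non-elm planks altogether.
After those, each further plank must be elm, so 233 + 4 = 237 draws guarantee 4 elm planks.

237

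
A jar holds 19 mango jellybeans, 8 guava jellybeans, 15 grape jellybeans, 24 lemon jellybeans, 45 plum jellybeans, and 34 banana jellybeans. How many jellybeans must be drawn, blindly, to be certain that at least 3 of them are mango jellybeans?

In the worst case for collecting mango jellybeans, every non-mango jellybean comes out first.
There are 8 + 15 + 24 + 45 + 34 = 126 non-mango jellybeans altogether.
After those, each further jellybean must be mango, so 126 + 3 = 129 draws guarantee 3 mango jellybeans.

129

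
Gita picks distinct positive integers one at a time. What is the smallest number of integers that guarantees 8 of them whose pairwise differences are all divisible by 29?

Integers whose pairwise differences are multiples of 29 are exactly those sharing a remainder mod 29. The 29 residue classes mod 29 are the pigeonholes.
With 203 integers one could put 7 in each residue class and have no class reach 8.
The 204th integer pushes some class to 8, so 29·7 + 1 = 204.

204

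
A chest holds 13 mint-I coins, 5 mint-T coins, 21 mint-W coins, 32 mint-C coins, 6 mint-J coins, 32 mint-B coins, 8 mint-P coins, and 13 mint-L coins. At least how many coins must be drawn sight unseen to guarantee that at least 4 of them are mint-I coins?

121

In the worst case for collecting mint-I coins, every non-mint-I coin comes out first.
There are 5 + 21 + 32 + 6 + 32 + 8 + 13 = 117 non-mint-I coins altogether.
After those, each further coin must be mint-I, so 117 + 4 = 121 draws guarantee 4 mint-I coins.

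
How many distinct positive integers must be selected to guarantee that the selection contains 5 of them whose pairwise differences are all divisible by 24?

97

Integers whose pairwise differences are multiples of 24 are exactly those sharing a remainder mod 24. By the pigeonhole principle, the 24 residue classes mod 24 are the pigeonholes.
With 96 integers one could put 4 in each residue class and have no class reach 5.
The 97th integer pushes some class to 5, so 24·4 + 1 = 97.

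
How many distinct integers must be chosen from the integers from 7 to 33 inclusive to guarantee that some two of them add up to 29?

A set avoiding the sum 29 can contain at most one of each pair {x, 29−x}, plus the 11 elements whose complement lies outside the range.
The integers 15, …, 33 (19 of them) are such a set: any two sum to at least 15+16 = 31 > 29.
By the pigeonhole principle, any 20th integer completes one of the 8 pairs, so 20 choices force a sum of 29.

20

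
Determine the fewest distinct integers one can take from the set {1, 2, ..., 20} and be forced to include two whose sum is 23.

12

Group the elements by complementary pair {x, 23−x}: {3,20}, {4,19}, {5,18}, …, giving 9 two-element pairs and 2 integers whose partner 23−x falls outside [1,20].
Treating each of those 11 groups as a pigeonhole, one can pick one integer per group — 11 integers — with no two summing to 23.
The 12th integer lands in an occupied pair, forcing a sum of 23.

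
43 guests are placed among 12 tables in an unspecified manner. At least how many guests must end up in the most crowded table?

4

Pigeonhole: the 12 tables are the holes and the 43 guests are the pigeons.
If every table held at most 3 guests, the total would be at most 12 × 3 = 36, which is less than 43.
So some table holds at least ⌈43/12⌉ = 4 guests.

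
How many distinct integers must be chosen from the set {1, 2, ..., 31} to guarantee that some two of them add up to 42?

22

A set avoiding the sum 42 can contain at most one of each pair {x, 42−x}, plus the 11 elements whose complement lies outside the range or equal to its own complement.
The integers 1, …, 21 (21 of them) are such a set: any two sum to at least 1+2 = 3 and at most 20+21 = 41 < 42.
Any 22nd integer completes one of the 10 pairs, so 22 choices force a sum of 42.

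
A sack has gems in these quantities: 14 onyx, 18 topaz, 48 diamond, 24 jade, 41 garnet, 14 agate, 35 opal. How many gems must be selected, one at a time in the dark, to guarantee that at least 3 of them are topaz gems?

179

In the worst case for collecting topaz gems, every non-topaz gem comes out first.
There are 14 + 48 + 24 + 41 + 14 + 35 = 176 non-topaz gems altogether.
After those, each further gem must be topaz, so 176 + 3 = 179 draws guarantee 3 topaz gems.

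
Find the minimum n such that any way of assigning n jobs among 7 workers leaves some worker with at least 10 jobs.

64

With 63 jobs one could put exactly 9 in each of the 7 workers, and no worker would reach 10.
One more job must land in a worker that already has 9, giving it 10.
So 7 × 9 + 1 = 64 jobs are required.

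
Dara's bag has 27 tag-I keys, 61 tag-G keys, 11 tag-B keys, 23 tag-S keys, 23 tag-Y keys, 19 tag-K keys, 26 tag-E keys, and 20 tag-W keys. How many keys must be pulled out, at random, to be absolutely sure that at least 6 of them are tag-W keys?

196

In the worst case for collecting tag-W keys, every non-tag-W key comes out first.
There are 27 + 61 + 11 + 23 + 23 + 19 + 26 = 190 non-tag-W keys altogether.
After those, each further key must be tag-W, so 190 + 6 = 196 draws guarantee 6 tag-W keys.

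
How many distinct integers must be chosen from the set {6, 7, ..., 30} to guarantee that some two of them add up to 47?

19

Group the elements by complementary pair {x, 47−x}: {17,30}, {18,29}, {19,28}, …, giving 7 two-element pairs and 11 integers whose partner 47−x falls outside [6,30].
Treating each of those 18 groups as a pigeonhole, one can pick one integer per group — 18 integers — with no two summing to 47.
The 19th integer lands in an occupied pair, forcing a sum of 47.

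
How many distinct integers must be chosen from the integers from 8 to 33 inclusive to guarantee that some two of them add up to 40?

Two chosen integers sum to 40 exactly when both halves of some pair {x, 40−x} with 8 ≤ x ≤ 40−x ≤ 32 are chosen — 12 such pairs.
The remaining 2 elements (those with no distinct partner in range) can never complete a 40-sum, so the worst case takes all of them and one from each pair: 2 + 12 = 14.
By the pigeonhole principle, the 15th integer has to be the second member of some pair, so 14 + 1 = 15.

15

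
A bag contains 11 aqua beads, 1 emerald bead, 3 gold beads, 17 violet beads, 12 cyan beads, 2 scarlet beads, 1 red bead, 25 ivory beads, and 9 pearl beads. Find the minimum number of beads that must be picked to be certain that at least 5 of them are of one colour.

An adversary could hand out at most 4 beads per colour (4 colours run out sooner): 4 + 1 + 3 + 4 + 4 + 2 + 1 + 4 + 4 = 27 beads and still no colour has 5.
One more bead lands in a colour already at 4, so 28 draws are enough and 27 are not.

28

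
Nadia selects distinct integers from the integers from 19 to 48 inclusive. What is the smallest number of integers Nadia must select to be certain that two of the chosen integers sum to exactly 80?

A set avoiding the sum 80 can contain at most one of each pair {x, 80−x}, plus the 14 elements whose complement lies outside the range or equal to its own complement.
The integers 19, …, 40 (22 of them) are such a set: any two sum to at least 19+20 = 39 and at most 39+40 = 79 < 80.
By pigeonhole, any 23rd integer completes one of the 8 pairs, so 23 choices force a sum of 80.

23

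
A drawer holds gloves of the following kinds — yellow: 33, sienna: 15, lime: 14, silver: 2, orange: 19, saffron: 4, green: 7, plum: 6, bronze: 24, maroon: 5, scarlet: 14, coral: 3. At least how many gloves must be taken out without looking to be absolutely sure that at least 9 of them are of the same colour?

An adversary could hand out at most 8 gloves per colour (6 colours run out sooner): 8 + 8 + 8 + 2 + 8 + 4 + 7 + 6 + 8 + 5 + 8 + 3 = 75 gloves and still no colour has 9.
One more glove lands in a colour already at 8, so 76 draws are enough and 75 are not.

76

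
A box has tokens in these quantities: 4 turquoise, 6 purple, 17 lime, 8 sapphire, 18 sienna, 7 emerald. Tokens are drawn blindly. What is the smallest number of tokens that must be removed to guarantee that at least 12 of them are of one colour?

By the pigeonhole principle, put each drawn token into a box by colour. The largest draw with every box below 12 takes min(count, 11) from each colour; colours with fewer than 11 contribute all they have.
Σ min(cᵢ, 11) = 4 + 6 + 11 + 8 + 11 + 7 = 47.
Draw number 47 + 1 = 48 must push one box to 12.

48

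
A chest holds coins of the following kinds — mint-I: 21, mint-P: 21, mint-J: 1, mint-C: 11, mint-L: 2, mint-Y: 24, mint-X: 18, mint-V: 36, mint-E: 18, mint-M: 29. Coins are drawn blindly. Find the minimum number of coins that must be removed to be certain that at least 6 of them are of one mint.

44

Put each drawn coin into a box by mint. The largest draw with every box below 6 takes min(count, 5) from each mint; mints with fewer than 5 contribute all they have.
Σ min(cᵢ, 5) = 5 + 5 + 1 + 5 + 2 + 5 + 5 + 5 + 5 + 5 = 43.
Draw number 43 + 1 = 44 must push one box to 6.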